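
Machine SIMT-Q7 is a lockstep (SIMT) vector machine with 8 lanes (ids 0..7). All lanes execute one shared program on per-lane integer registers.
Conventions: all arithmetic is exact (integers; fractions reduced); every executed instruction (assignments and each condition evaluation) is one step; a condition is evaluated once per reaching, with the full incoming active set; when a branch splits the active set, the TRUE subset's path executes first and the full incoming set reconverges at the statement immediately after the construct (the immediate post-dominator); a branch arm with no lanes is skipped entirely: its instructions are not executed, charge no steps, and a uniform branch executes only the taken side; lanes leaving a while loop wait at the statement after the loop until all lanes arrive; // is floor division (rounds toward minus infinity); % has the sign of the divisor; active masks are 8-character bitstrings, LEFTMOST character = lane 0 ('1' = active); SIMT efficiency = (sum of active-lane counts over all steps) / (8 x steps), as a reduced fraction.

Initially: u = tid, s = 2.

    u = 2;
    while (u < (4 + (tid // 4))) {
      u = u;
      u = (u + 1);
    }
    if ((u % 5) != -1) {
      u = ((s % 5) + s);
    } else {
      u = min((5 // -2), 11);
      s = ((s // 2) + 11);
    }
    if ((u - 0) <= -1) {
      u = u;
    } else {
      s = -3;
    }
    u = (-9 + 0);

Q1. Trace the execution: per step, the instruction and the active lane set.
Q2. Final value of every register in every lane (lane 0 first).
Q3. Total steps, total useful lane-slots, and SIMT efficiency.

step 0: u <- 2                       11111111
step 1: eval (u < (4 + (tid // 4)))  11111111
step 2: u <- u                       11111111
step 3: u <- (u + 1)                 11111111
step 4: eval (u < (4 + (tid // 4)))  11111111
step 5: u <- u                       11111111
step 6: u <- (u + 1)                 11111111
step 7: eval (u < (4 + (tid // 4)))  11111111
step 8: u <- u                       00001111
step 9: u <- (u + 1)                 00001111
step 10: eval (u < (4 + (tid // 4)))  00001111
step 11: eval ((u % 5) != -1)         11111111
step 12: u <- ((s % 5) + s)           11111111
step 13: eval ((u - 0) <= -1)         11111111
step 14: s <- -3                      11111111
step 15: u <- (-9 + 0)                11111111

Answer: 16 steps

u: -9,-9,-9,-9,-9,-9,-9,-9
s: -3,-3,-3,-3,-3,-3,-3,-3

steps = 16; useful = 116; efficiency = 116/128 = 29/32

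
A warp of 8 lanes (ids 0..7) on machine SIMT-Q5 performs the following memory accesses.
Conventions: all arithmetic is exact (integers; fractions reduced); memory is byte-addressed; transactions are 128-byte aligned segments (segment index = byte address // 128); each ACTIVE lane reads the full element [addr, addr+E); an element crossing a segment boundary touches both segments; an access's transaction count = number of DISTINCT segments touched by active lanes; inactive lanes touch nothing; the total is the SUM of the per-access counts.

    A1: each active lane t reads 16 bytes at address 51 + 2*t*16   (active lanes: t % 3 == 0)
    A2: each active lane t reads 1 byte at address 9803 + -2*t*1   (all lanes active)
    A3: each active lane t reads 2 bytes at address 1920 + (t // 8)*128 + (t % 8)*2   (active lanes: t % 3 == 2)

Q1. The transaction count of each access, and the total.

A1: 3 transactions
A2: 1 transaction
A3: 1 transaction

Answer: 3,1,1; total 5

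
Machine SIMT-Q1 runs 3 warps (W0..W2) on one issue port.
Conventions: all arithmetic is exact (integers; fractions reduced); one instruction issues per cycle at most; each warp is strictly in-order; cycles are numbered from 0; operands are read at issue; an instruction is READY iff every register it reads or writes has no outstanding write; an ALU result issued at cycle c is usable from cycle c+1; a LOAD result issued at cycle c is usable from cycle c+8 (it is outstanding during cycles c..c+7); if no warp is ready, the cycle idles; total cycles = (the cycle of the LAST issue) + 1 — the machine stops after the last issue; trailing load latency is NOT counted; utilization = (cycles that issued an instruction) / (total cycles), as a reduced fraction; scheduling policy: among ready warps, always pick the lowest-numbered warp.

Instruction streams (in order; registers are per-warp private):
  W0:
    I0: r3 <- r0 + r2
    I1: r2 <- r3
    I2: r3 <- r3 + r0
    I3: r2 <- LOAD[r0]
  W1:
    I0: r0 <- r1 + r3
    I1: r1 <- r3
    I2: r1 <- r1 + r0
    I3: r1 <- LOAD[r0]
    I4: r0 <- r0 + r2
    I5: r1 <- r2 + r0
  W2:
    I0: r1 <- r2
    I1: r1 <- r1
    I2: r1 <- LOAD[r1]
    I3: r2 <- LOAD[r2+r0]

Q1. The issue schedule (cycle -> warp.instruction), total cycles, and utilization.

cycle 0: W0.I0
cycle 1: W0.I1
cycle 2: W0.I2
cycle 3: W0.I3
cycle 4: W1.I0
cycle 5: W1.I1
cycle 6: W1.I2
cycle 7: W1.I3
cycle 8: W1.I4
cycle 9: W2.I0
cycle 10: W2.I1
cycle 11: W2.I2
cycle 12: W2.I3
cycle 13: idle
cycle 14: idle
cycle 15: W1.I5

Answer: 16 cycles, utilization 7/8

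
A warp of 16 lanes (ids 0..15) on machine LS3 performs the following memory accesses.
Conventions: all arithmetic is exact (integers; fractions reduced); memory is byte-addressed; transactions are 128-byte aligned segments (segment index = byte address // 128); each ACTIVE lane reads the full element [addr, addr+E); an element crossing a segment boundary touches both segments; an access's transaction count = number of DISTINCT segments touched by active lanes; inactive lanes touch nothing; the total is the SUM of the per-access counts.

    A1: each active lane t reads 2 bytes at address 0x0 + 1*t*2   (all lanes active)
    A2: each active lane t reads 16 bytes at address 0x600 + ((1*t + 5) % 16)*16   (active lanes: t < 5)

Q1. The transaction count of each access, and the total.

A1: 1 transaction
A2: 2 transactions

Answer: 1,2; total 3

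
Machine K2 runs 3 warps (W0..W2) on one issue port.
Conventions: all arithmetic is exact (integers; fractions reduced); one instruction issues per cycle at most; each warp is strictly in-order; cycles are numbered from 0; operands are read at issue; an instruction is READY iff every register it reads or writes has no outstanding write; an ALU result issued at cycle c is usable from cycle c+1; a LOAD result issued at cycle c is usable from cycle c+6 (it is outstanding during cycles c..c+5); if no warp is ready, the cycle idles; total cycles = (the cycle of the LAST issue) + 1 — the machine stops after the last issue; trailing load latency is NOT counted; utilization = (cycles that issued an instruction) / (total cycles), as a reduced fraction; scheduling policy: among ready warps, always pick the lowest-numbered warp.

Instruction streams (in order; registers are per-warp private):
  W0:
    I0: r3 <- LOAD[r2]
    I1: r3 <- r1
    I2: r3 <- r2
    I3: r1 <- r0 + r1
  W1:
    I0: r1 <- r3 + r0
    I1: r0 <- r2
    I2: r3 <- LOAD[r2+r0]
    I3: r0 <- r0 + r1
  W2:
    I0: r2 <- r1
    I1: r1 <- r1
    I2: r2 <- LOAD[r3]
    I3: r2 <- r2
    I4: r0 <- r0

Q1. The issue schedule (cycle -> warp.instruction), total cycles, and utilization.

cycle 0: W0.I0
cycle 1: W1.I0
cycle 2: W1.I1
cycle 3: W1.I2
cycle 4: W1.I3
cycle 5: W2.I0
cycle 6: W0.I1
cycle 7: W0.I2
cycle 8: W0.I3
cycle 9: W2.I1
cycle 10: W2.I2
cycle 11: idle
cycle 12: idle
cycle 13: idle
cycle 14: idle
cycle 15: idle
cycle 16: W2.I3
cycle 17: W2.I4

Answer: 18 cycles, utilization 13/18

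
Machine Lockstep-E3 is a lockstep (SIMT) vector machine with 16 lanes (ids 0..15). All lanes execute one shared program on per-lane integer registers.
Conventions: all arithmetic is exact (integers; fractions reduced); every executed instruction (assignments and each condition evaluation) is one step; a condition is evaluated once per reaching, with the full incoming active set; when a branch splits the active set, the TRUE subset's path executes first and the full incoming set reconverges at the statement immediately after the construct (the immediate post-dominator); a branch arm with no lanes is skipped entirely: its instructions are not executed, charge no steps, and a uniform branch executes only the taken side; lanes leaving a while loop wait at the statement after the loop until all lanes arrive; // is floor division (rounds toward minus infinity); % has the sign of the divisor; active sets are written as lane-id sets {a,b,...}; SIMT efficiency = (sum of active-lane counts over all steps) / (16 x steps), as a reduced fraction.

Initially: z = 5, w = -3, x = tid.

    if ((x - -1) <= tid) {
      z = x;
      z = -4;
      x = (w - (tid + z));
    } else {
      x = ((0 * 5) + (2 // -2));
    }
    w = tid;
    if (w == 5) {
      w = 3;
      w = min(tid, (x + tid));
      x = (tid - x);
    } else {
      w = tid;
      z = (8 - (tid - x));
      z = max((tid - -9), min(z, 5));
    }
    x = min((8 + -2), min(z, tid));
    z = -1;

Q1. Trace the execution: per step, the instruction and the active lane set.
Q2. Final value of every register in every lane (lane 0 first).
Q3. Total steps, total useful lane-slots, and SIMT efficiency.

step 0: eval ((x - -1) <= tid)       {0,1,2,3,4,5,6,7,8,9,10,11,12,13,14,15}
step 1: x <- ((0 * 5) + (2 // -2))   {0,1,2,3,4,5,6,7,8,9,10,11,12,13,14,15}
step 2: w <- tid                     {0,1,2,3,4,5,6,7,8,9,10,11,12,13,14,15}
step 3: eval (w == 5)                {0,1,2,3,4,5,6,7,8,9,10,11,12,13,14,15}
step 4: w <- 3                       {5}
step 5: w <- min(tid, (x + tid))     {5}
step 6: x <- (tid - x)               {5}
step 7: w <- tid                     {0,1,2,3,4,6,7,8,9,10,11,12,13,14,15}
step 8: z <- (8 - (tid - x))         {0,1,2,3,4,6,7,8,9,10,11,12,13,14,15}
step 9: z <- max((tid - -9), min(z, 5)) {0,1,2,3,4,6,7,8,9,10,11,12,13,14,15}
step 10: x <- min((8 + -2), min(z, tid)) {0,1,2,3,4,5,6,7,8,9,10,11,12,13,14,15}
step 11: z <- -1                      {0,1,2,3,4,5,6,7,8,9,10,11,12,13,14,15}

Answer: 12 steps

z: -1,-1,-1,-1,-1,-1,-1,-1,-1,-1,-1,-1,-1,-1,-1,-1
w: 0,1,2,3,4,4,6,7,8,9,10,11,12,13,14,15
x: 0,1,2,3,4,5,6,6,6,6,6,6,6,6,6,6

steps = 12; useful = 144; efficiency = 144/192 = 3/4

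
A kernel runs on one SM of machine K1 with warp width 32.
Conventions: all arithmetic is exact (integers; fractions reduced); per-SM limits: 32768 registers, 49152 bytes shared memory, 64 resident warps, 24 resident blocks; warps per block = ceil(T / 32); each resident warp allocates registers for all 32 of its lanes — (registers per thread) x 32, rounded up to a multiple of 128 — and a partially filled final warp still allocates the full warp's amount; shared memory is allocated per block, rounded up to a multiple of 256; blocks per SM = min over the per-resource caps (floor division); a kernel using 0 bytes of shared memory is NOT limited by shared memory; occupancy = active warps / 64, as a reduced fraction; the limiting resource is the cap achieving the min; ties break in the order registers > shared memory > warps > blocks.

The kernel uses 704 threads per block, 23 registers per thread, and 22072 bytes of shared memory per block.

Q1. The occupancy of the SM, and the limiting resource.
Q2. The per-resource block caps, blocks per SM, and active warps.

Answer: occupancy 11/32, limited by registers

registers: 1 block
shared memory: 2 blocks
warps: 2 blocks
blocks: 24 blocks

Answer: 1 block, 22 active warps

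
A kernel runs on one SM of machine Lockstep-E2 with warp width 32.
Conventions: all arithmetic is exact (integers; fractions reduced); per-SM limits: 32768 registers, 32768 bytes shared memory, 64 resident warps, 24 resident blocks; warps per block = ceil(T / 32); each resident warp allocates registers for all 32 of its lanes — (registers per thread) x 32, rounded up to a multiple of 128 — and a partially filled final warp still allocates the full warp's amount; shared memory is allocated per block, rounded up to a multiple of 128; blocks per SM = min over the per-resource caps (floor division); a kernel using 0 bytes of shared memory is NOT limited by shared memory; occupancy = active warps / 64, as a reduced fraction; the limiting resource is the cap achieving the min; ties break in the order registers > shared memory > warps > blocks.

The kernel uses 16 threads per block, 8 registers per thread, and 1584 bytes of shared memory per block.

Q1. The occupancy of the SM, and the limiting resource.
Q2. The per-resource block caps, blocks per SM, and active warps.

Answer: occupancy 19/64, limited by shared memory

registers: 128 blocks
shared memory: 19 blocks
warps: 64 blocks
blocks: 24 blocks

Answer: 19 blocks, 19 active warps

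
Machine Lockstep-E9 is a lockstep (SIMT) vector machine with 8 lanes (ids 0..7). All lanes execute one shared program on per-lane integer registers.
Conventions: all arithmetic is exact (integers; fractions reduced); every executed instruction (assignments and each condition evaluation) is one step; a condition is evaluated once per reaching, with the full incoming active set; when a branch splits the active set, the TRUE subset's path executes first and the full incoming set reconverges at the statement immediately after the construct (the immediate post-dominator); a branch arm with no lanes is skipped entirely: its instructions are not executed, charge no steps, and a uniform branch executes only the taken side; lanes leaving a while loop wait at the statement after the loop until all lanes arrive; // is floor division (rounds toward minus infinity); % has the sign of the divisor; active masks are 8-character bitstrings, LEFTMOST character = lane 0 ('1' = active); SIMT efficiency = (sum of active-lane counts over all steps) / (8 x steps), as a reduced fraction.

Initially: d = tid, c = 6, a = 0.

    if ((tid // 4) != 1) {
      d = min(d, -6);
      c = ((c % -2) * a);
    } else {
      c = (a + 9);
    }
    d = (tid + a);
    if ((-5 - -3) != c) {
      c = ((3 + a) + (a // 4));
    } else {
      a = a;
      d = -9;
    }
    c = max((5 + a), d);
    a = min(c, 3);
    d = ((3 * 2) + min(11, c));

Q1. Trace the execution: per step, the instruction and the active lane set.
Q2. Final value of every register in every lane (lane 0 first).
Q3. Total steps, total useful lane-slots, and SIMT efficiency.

step 0: eval ((tid // 4) != 1)       11111111
step 1: d <- min(d, -6)              11110000
step 2: c <- ((c % -2) * a)          11110000
step 3: c <- (a + 9)                 00001111
step 4: d <- (tid + a)               11111111
step 5: eval ((-5 - -3) != c)        11111111
step 6: c <- ((3 + a) + (a // 4))    11111111
step 7: c <- max((5 + a), d)         11111111
step 8: a <- min(c, 3)               11111111
step 9: d <- ((3 * 2) + min(11, c))  11111111

Answer: 10 steps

d: 11,11,11,11,11,11,12,13
c: 5,5,5,5,5,5,6,7
a: 3,3,3,3,3,3,3,3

steps = 10; useful = 68; efficiency = 68/80 = 17/20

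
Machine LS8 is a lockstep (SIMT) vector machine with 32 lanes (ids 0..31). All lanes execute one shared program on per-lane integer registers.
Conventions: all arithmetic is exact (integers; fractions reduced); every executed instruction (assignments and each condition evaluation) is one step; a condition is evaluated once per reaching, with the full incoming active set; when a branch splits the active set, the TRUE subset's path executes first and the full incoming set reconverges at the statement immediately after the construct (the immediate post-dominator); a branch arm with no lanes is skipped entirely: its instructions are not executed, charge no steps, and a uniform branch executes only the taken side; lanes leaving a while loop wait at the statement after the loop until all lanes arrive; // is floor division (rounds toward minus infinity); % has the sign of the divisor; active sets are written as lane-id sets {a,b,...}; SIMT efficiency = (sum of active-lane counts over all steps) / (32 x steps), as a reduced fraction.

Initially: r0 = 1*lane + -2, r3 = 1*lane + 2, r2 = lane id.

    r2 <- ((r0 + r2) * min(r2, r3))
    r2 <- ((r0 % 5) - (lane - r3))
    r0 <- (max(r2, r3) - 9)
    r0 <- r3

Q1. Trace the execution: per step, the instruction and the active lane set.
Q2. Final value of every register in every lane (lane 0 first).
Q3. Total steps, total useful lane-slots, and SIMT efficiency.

step 0: r2 <- ((r0 + r2) * min(r2, r3)) {0,1,2,3,4,5,6,7,8,9,10,11,12,13,14,15,16,17,18,19,20,21,22,23,24,25,26,27,28,29,30,31}
step 1: r2 <- ((r0 % 5) - (lane - r3)) {0,1,2,3,4,5,6,7,8,9,10,11,12,13,14,15,16,17,18,19,20,21,22,23,24,25,26,27,28,29,30,31}
step 2: r0 <- (max(r2, r3) - 9)      {0,1,2,3,4,5,6,7,8,9,10,11,12,13,14,15,16,17,18,19,20,21,22,23,24,25,26,27,28,29,30,31}
step 3: r0 <- r3                     {0,1,2,3,4,5,6,7,8,9,10,11,12,13,14,15,16,17,18,19,20,21,22,23,24,25,26,27,28,29,30,31}

Answer: 4 steps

r0: 2,3,4,5,6,7,8,9,10,11,12,13,14,15,16,17,18,19,20,21,22,23,24,25,26,27,28,29,30,31,32,33
r3: 2,3,4,5,6,7,8,9,10,11,12,13,14,15,16,17,18,19,20,21,22,23,24,25,26,27,28,29,30,31,32,33
r2: 5,6,2,3,4,5,6,2,3,4,5,6,2,3,4,5,6,2,3,4,5,6,2,3,4,5,6,2,3,4,5,6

steps = 4; useful = 128; efficiency = 128/128 = 1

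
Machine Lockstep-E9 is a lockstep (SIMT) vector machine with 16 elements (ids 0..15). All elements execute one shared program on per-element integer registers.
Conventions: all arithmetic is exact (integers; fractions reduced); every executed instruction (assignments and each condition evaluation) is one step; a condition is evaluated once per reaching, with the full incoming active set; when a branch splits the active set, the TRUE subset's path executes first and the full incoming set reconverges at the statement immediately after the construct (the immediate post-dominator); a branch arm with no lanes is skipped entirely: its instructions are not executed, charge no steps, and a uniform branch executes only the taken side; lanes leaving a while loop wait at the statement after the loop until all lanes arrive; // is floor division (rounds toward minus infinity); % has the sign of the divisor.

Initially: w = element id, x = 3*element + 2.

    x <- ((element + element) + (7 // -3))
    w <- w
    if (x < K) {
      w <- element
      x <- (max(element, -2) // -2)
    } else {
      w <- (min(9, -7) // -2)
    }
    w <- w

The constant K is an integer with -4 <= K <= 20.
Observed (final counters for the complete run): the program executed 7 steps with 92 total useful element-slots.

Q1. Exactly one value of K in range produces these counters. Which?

Answer: K = 20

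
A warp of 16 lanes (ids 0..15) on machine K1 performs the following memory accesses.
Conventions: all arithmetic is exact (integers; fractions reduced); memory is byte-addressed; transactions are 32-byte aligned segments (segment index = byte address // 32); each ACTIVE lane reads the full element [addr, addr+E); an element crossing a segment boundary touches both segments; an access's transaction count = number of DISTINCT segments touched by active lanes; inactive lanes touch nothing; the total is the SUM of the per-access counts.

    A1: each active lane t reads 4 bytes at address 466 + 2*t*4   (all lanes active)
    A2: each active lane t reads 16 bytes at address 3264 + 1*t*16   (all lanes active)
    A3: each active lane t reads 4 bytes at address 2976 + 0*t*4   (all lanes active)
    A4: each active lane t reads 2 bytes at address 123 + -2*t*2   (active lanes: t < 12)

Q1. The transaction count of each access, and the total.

A1: 5 transactions
A2: 8 transactions
A3: 1 transaction
A4: 2 transactions

Answer: 5,8,1,2; total 16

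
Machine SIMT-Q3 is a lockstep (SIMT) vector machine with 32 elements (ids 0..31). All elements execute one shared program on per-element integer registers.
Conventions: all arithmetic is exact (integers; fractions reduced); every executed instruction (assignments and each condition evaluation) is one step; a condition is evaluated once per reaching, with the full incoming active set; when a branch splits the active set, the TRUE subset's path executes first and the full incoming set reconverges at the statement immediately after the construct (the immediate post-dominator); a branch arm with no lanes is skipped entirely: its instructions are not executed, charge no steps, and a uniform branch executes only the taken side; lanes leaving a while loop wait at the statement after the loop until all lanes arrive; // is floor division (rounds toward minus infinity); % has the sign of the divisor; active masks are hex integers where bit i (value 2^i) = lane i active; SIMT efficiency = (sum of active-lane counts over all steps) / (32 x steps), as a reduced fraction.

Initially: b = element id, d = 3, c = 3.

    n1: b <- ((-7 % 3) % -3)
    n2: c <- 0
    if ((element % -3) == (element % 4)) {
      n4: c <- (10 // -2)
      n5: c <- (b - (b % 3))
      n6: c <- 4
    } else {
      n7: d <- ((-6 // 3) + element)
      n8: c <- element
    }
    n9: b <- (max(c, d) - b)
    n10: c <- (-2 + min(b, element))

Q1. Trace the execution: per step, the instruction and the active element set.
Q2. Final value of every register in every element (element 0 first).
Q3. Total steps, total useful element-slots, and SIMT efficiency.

step 0: b <- ((-7 % 3) % -3)         0xffffffff
step 1: c <- 0                       0xffffffff
step 2: eval ((element % -3) == (element % 4)) 0xffffffff
step 3: c <- (10 // -2)              0x01001001
step 4: c <- (b - (b % 3))           0x01001001
step 5: c <- 4                       0x01001001
step 6: d <- ((-6 // 3) + element)   0xfeffeffe
step 7: c <- element                 0xfeffeffe
step 8: b <- (max(c, d) - b)         0xffffffff
step 9: c <- (-2 + min(b, element))  0xffffffff

Answer: 10 steps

b: 5,2,3,4,5,6,7,8,9,10,11,12,5,14,15,16,17,18,19,20,21,22,23,24,5,26,27,28,29,30,31,32
d: 3,-1,0,1,2,3,4,5,6,7,8,9,3,11,12,13,14,15,16,17,18,19,20,21,3,23,24,25,26,27,28,29
c: -2,-1,0,1,2,3,4,5,6,7,8,9,3,11,12,13,14,15,16,17,18,19,20,21,3,23,24,25,26,27,28,29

steps = 10; useful = 227; efficiency = 227/320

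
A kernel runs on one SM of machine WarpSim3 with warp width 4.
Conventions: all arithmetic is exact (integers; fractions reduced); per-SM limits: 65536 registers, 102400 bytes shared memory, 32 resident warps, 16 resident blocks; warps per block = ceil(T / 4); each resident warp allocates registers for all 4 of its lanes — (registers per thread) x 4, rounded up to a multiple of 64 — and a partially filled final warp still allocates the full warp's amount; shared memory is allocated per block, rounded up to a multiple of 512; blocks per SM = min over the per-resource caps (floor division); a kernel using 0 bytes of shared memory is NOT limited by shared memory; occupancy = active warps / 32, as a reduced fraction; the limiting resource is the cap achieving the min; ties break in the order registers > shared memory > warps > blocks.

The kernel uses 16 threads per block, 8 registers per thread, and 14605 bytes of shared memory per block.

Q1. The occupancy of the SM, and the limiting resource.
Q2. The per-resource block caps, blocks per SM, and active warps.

Answer: occupancy 3/4, limited by shared memory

registers: 256 blocks
shared memory: 6 blocks
warps: 8 blocks
blocks: 16 blocks

Answer: 6 blocks, 24 active warps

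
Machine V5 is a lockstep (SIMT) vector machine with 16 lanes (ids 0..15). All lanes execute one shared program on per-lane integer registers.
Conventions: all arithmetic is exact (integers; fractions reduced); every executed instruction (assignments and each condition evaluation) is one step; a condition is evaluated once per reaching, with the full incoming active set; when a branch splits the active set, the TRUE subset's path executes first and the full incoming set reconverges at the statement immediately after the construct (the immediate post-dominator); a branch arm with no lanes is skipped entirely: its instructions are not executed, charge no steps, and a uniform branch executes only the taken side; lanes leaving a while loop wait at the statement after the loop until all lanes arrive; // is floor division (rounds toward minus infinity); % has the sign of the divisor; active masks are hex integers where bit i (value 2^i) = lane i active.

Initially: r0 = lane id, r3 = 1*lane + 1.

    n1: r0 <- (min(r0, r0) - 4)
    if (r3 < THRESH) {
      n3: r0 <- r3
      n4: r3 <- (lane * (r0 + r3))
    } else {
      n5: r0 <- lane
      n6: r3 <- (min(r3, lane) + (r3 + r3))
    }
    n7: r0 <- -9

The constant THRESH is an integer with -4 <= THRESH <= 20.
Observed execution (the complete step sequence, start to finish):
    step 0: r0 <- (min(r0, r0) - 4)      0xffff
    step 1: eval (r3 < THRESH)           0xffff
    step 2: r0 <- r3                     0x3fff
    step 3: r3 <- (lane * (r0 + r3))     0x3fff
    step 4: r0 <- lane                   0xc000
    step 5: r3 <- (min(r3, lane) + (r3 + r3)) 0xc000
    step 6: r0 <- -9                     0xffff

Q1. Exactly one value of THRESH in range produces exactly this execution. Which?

Answer: THRESH = 15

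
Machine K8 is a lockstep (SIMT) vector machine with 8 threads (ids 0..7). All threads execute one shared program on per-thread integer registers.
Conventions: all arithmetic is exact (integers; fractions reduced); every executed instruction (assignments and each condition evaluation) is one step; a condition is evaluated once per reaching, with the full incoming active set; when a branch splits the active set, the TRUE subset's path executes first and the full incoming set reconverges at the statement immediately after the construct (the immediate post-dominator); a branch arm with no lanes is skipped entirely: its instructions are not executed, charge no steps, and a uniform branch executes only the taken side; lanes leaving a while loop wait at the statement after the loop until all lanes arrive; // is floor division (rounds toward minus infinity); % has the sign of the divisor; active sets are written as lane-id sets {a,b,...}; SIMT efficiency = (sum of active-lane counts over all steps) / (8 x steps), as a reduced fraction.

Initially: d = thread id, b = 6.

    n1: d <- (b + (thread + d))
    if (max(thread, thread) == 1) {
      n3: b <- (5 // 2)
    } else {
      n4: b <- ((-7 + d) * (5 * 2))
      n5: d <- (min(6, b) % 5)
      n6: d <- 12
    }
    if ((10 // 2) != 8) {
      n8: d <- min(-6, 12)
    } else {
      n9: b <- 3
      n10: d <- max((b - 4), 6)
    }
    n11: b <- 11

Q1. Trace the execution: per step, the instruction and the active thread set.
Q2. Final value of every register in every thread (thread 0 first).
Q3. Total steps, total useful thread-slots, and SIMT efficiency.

step 0: d <- (b + (thread + d))      {0,1,2,3,4,5,6,7}
step 1: eval (max(thread, thread) == 1) {0,1,2,3,4,5,6,7}
step 2: b <- (5 // 2)                {1}
step 3: b <- ((-7 + d) * (5 * 2))    {0,2,3,4,5,6,7}
step 4: d <- (min(6, b) % 5)         {0,2,3,4,5,6,7}
step 5: d <- 12                      {0,2,3,4,5,6,7}
step 6: eval ((10 // 2) != 8)        {0,1,2,3,4,5,6,7}
step 7: d <- min(-6, 12)             {0,1,2,3,4,5,6,7}
step 8: b <- 11                      {0,1,2,3,4,5,6,7}

Answer: 9 steps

d: -6,-6,-6,-6,-6,-6,-6,-6
b: 11,11,11,11,11,11,11,11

steps = 9; useful = 62; efficiency = 62/72 = 31/36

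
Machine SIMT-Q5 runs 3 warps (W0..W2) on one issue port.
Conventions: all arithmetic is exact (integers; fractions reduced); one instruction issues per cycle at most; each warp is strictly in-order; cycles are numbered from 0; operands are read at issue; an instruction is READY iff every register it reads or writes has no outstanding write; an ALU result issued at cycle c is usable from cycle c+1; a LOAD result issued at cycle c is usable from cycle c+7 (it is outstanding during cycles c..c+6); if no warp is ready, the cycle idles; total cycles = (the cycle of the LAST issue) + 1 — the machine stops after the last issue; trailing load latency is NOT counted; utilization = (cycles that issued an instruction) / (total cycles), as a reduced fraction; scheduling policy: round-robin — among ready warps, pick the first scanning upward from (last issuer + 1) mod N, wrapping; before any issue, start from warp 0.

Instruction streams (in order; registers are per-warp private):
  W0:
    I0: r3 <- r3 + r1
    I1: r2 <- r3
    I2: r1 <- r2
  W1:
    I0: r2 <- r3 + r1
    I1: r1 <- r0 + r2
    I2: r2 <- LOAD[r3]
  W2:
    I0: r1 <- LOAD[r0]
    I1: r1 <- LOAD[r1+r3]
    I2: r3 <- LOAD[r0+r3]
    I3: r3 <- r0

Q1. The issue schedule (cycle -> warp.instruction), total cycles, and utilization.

cycle 0: W0.I0
cycle 1: W1.I0
cycle 2: W2.I0
cycle 3: W0.I1
cycle 4: W1.I1
cycle 5: W0.I2
cycle 6: W1.I2
cycle 7: idle
cycle 8: idle
cycle 9: W2.I1
cycle 10: W2.I2
cycle 11: idle
cycle 12: idle
cycle 13: idle
cycle 14: idle
cycle 15: idle
cycle 16: idle
cycle 17: W2.I3

Answer: 18 cycles, utilization 5/9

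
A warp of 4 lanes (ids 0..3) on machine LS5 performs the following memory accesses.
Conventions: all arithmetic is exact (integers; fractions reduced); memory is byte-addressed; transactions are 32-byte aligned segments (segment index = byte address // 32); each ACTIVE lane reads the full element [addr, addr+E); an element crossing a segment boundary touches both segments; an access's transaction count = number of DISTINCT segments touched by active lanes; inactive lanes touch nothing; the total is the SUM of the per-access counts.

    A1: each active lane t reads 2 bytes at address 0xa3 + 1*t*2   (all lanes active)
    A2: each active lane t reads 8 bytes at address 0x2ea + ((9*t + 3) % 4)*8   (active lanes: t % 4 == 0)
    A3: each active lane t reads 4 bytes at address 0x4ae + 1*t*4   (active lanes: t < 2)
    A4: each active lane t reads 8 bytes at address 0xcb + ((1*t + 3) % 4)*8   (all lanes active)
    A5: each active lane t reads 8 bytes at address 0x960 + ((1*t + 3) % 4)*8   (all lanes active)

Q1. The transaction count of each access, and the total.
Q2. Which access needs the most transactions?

A1: 1 transaction
A2: 1 transaction
A3: 1 transaction
A4: 2 transactions
A5: 1 transaction

Answer: 1,1,1,2,1; total 6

Answer: A4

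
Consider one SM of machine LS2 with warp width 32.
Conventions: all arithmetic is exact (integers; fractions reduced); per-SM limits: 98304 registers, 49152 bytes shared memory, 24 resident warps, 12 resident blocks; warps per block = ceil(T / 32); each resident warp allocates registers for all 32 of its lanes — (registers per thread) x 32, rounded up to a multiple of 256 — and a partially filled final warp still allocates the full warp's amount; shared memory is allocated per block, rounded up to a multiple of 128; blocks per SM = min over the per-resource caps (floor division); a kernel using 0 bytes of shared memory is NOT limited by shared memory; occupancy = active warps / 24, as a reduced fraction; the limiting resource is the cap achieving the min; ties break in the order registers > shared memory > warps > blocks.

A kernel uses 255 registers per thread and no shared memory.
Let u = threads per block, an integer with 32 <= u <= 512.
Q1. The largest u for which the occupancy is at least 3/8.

Answer: u = 384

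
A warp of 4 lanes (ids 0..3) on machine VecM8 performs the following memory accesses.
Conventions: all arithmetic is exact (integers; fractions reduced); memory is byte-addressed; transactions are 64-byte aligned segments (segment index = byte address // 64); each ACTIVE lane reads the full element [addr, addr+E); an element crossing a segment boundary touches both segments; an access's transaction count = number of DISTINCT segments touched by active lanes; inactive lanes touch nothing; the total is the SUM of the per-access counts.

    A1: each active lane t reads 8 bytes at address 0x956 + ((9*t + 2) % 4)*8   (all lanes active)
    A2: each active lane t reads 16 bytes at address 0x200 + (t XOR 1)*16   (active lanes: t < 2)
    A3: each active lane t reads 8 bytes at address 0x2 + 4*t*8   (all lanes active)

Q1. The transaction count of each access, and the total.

A1: 1 transaction
A2: 1 transaction
A3: 2 transactions

Answer: 1,1,2; total 4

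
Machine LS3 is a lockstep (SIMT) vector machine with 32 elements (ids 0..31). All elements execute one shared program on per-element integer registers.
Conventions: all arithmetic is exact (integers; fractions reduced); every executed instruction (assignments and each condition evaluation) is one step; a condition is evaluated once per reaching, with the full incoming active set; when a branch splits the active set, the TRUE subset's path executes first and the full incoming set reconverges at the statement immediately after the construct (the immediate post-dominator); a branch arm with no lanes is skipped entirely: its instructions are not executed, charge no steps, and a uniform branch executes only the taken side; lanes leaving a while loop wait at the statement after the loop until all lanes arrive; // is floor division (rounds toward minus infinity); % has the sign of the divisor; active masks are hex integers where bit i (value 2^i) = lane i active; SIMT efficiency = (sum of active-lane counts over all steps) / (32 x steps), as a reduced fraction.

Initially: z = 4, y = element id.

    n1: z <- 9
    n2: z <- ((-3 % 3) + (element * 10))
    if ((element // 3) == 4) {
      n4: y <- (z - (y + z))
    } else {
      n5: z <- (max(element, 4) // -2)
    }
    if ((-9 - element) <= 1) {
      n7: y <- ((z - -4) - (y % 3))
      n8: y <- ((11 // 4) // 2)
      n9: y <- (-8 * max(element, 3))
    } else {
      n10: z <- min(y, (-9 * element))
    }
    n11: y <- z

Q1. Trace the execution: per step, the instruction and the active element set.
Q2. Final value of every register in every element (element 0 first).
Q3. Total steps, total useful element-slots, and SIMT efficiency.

step 0: z <- 9                       0xffffffff
step 1: z <- ((-3 % 3) + (element * 10)) 0xffffffff
step 2: eval ((element // 3) == 4)   0xffffffff
step 3: y <- (z - (y + z))           0x00007000
step 4: z <- (max(element, 4) // -2) 0xffff8fff
step 5: eval ((-9 - element) <= 1)   0xffffffff
step 6: y <- ((z - -4) - (y % 3))    0xffffffff
step 7: y <- ((11 // 4) // 2)        0xffffffff
step 8: y <- (-8 * max(element, 3))  0xffffffff
step 9: y <- z                       0xffffffff

Answer: 10 steps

z: -2,-2,-2,-2,-2,-3,-3,-4,-4,-5,-5,-6,120,130,140,-8,-8,-9,-9,-10,-10,-11,-11,-12,-12,-13,-13,-14,-14,-15,-15,-16
y: -2,-2,-2,-2,-2,-3,-3,-4,-4,-5,-5,-6,120,130,140,-8,-8,-9,-9,-10,-10,-11,-11,-12,-12,-13,-13,-14,-14,-15,-15,-16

steps = 10; useful = 288; efficiency = 288/320 = 9/10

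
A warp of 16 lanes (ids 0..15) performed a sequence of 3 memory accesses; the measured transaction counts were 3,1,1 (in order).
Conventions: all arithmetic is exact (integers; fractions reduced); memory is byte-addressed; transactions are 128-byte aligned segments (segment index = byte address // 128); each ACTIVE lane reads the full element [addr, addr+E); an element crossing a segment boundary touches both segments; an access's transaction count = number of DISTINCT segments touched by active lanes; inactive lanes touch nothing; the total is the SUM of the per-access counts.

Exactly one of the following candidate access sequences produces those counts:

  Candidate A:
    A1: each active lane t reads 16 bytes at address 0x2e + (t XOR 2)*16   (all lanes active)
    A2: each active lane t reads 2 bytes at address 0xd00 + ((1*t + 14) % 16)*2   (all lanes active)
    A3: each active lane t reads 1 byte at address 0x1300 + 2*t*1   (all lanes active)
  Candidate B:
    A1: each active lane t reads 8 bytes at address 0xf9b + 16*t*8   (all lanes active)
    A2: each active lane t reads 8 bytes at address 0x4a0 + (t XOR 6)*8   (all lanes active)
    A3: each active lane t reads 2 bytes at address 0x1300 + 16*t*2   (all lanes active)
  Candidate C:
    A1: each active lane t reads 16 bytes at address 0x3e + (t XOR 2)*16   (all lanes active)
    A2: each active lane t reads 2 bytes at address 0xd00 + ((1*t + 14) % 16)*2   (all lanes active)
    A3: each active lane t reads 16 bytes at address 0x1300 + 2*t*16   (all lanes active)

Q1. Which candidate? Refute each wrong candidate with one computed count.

B: A1 gives 16 transactions, not 3
C: A3 gives 4 transactions, not 1
A: all counts match (3,1,1)

Answer: A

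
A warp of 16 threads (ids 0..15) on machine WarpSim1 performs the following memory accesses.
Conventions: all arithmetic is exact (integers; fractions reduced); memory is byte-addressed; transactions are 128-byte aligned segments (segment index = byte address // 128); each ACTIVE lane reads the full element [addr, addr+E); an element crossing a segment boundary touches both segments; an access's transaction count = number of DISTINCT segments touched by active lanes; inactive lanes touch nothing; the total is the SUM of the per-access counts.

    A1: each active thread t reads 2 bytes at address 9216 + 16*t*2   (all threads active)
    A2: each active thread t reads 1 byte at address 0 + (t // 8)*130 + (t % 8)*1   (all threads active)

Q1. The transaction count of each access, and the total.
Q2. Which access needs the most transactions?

A1: 4 transactions
A2: 2 transactions

Answer: 4,2; total 6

Answer: A1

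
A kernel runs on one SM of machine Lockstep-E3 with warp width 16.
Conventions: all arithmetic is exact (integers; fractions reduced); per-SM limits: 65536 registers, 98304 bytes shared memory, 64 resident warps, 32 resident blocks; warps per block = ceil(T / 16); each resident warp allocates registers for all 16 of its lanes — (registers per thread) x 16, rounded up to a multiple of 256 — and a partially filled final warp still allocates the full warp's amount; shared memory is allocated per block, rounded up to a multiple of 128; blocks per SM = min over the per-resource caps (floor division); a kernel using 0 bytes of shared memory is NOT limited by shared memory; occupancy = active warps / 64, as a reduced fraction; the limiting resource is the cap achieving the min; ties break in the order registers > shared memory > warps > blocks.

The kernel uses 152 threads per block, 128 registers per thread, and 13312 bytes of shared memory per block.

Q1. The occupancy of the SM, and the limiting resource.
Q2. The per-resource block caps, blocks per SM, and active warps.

Answer: occupancy 15/32, limited by registers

registers: 3 blocks
shared memory: 7 blocks
warps: 6 blocks
blocks: 32 blocks

Answer: 3 blocks, 30 active warps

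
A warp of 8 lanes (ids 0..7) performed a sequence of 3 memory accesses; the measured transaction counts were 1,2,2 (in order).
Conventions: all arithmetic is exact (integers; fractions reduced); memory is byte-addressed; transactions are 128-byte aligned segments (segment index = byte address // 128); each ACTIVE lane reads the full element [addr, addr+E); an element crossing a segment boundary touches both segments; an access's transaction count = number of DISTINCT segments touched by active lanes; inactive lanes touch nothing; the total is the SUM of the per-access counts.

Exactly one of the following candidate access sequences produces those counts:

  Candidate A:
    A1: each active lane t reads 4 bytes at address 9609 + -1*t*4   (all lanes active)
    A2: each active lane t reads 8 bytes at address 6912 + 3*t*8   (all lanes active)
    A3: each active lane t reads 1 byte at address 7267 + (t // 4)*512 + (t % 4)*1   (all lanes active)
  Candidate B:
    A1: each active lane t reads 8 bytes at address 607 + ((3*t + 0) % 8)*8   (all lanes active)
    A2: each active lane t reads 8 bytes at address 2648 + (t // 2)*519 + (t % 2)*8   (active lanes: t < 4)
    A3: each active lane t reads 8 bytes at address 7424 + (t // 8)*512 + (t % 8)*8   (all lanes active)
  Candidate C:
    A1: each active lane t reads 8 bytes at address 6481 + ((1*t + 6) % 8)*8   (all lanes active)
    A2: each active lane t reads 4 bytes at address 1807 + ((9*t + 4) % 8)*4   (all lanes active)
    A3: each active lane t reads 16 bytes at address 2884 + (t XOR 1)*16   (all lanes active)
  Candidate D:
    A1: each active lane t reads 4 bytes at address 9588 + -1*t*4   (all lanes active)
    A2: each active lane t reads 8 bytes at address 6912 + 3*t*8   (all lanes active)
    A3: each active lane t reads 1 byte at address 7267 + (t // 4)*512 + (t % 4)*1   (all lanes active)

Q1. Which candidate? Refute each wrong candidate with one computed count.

A: A1 gives 2 transactions, not 1
B: A1 gives 2 transactions, not 1
C: A1 gives 2 transactions, not 1
D: all counts match (1,2,2)

Answer: D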